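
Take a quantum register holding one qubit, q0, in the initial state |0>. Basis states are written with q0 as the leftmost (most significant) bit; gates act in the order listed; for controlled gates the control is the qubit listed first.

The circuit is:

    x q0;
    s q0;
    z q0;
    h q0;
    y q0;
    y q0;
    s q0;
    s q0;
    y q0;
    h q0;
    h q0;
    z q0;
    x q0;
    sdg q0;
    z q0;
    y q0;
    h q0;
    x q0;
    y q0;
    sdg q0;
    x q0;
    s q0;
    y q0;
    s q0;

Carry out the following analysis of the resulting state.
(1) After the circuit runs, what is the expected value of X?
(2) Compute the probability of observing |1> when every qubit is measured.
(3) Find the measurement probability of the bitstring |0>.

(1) The expectation value of X is -1.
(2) Outcome |1> occurs with probability 1/2.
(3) Outcome |0> occurs with probability 1/2.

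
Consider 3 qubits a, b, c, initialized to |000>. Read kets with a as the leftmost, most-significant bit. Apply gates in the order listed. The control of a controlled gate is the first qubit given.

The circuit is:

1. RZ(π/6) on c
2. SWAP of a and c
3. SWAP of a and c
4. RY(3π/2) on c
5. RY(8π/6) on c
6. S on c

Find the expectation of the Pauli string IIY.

The observable IIY averages to 1/2.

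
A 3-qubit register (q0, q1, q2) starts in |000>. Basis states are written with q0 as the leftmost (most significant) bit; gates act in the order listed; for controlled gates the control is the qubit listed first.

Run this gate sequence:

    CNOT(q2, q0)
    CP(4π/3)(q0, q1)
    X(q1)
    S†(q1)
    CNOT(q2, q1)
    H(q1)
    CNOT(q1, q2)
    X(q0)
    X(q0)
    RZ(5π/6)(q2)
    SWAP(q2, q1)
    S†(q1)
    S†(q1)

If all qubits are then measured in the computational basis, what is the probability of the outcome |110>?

A full measurement returns |110> with probability 0. Key observation: steps 8-9 multiply out to the identity, so the circuit reduces to the remaining gates.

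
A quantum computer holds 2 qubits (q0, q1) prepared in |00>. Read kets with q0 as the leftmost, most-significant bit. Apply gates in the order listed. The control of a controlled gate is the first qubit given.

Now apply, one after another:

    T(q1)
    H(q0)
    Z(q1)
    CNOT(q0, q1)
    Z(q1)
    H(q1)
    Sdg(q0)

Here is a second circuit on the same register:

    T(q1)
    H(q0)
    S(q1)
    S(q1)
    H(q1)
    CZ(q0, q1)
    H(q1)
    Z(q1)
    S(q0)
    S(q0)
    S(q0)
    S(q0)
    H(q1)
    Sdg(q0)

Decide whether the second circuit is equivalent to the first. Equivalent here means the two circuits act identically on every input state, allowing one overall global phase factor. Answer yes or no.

Yes: on every input state the two circuits agree up to one overall phase factor.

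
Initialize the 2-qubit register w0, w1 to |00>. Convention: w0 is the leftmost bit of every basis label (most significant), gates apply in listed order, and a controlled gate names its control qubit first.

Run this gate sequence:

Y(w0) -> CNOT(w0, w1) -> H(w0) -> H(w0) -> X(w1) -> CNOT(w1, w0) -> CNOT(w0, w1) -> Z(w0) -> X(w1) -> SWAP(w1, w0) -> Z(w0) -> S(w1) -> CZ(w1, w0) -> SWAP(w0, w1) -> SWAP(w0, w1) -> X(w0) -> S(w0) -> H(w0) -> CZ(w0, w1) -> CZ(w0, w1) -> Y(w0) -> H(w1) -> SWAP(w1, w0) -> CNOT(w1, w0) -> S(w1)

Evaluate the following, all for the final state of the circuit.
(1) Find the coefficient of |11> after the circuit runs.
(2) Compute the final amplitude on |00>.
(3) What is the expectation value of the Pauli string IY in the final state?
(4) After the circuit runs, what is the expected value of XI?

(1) The amplitude on |11> is -I/2.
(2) The amplitude on |00> is -1/2.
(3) The expectation value of IY is -1.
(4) The observable XI averages to -1.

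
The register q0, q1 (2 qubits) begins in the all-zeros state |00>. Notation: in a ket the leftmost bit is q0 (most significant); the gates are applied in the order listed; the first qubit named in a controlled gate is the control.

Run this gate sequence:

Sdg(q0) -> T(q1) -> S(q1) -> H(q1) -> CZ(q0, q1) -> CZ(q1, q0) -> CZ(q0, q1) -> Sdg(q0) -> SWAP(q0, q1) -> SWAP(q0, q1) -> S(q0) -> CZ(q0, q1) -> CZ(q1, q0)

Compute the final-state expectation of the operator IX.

The observable IX averages to 1. Key observation: the block from step 6 through step 13 cancels to the identity and can be dropped.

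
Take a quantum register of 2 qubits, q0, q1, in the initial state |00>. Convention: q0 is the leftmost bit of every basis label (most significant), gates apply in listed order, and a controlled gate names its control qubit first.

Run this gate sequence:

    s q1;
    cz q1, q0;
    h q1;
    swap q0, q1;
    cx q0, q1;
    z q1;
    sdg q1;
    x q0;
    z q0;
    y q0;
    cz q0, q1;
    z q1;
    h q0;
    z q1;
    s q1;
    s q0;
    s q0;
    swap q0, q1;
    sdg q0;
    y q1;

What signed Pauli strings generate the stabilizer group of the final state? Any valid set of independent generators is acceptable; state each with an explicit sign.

The stabilizer group can be generated by +YZ, +ZX, among other valid generating sets.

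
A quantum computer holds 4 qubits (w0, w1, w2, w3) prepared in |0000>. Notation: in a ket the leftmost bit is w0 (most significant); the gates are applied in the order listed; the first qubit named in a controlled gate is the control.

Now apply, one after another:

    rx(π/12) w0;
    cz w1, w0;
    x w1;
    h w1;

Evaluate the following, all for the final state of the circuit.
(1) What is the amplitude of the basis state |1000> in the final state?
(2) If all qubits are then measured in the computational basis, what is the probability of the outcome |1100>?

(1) The final state's coefficient on |1000> equals -I*sqrt(2*sqrt(2) + 4)/8 + I*sqrt(12 - 6*sqrt(2))/8.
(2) The probability of measuring |1100> is -sqrt(6)/16 - sqrt(2)/16 + 1/4.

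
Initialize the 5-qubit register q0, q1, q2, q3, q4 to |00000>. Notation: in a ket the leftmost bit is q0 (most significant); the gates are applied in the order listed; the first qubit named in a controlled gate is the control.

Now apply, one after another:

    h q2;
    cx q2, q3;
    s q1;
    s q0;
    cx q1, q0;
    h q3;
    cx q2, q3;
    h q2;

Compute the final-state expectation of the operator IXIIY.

The expectation value of IXIIY is 0.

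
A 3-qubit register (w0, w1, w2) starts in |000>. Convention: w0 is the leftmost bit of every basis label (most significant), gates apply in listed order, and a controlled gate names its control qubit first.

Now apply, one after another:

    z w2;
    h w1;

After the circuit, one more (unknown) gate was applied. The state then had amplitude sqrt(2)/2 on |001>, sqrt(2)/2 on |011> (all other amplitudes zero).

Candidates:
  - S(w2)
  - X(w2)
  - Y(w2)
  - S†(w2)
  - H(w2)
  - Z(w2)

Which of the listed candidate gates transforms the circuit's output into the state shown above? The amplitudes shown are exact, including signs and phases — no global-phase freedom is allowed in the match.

The applied gate was X(w2).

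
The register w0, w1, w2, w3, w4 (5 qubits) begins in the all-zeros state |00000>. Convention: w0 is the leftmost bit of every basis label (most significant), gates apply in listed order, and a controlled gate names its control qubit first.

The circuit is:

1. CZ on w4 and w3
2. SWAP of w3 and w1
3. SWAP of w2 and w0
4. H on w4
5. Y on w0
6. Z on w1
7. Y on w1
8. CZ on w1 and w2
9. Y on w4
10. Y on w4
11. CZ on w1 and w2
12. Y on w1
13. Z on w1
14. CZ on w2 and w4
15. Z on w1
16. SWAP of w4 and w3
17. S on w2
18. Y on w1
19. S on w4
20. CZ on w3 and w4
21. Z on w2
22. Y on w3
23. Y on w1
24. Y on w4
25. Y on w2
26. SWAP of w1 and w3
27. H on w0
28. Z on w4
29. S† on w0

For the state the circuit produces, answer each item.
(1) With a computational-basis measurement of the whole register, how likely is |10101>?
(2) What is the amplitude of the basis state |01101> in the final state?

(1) Outcome |10101> occurs with probability 1/4. Key observation: the block from step 6 through step 13 cancels to the identity and can be dropped.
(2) |01101> carries amplitude -1/2 in the final state.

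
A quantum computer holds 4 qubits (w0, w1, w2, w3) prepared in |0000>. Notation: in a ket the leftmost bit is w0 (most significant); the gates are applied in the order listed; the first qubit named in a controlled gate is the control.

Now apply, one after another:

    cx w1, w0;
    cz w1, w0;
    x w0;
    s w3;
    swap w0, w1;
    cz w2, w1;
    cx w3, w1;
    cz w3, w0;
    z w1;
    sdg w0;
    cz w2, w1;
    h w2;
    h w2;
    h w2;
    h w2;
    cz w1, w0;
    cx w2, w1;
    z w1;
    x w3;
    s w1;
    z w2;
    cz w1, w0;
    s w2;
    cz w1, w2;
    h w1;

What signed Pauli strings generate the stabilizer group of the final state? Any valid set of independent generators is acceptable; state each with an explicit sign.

The stabilizer group can be generated by -IXII, +ZIII, +IIZI, -IIIZ, among other valid generating sets. Key observation: the block from step 12 through step 15 cancels to the identity and can be dropped.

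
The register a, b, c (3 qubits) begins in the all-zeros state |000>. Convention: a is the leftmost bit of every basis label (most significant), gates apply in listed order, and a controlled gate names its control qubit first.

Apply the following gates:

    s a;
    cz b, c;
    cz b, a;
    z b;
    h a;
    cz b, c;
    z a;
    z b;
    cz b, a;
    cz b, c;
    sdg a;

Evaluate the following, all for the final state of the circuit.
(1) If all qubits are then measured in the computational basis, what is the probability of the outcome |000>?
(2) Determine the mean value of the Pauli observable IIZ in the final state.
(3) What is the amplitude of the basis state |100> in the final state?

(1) Outcome |000> occurs with probability 1/2.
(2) The expectation value of IIZ is 1.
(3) The amplitude on |100> is sqrt(2)*I/2.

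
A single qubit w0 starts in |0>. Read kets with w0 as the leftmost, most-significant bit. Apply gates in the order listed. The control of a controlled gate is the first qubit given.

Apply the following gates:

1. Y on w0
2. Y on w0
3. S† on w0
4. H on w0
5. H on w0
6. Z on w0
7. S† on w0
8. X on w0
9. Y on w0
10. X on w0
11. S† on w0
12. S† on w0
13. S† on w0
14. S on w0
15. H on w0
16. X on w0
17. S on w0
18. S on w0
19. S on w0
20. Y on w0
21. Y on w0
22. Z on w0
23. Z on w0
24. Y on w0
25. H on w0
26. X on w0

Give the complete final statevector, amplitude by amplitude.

After the circuit, the state carries amplitude -1/2 - I/2 on |0>, 1/2 - I/2 on |1>. Key observation: the block from step 4 through step 5 cancels to the identity and can be dropped.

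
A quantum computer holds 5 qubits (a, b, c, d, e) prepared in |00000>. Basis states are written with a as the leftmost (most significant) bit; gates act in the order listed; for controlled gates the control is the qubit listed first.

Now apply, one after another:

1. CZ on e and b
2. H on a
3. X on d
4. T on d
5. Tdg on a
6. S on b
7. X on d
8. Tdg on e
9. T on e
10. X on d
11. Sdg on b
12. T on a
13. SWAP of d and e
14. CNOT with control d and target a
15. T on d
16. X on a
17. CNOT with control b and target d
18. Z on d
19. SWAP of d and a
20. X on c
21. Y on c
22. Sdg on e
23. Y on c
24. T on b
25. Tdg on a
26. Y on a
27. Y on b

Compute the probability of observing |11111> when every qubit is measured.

The probability of measuring |11111> is 1/2. Key observation: steps 5-12 multiply out to the identity, so the circuit reduces to the remaining gates.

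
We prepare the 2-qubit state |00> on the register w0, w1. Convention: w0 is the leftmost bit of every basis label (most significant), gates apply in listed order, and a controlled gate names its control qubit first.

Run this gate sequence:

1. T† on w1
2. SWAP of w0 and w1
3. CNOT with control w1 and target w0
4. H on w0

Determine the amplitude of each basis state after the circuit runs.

After the circuit, the state carries amplitude sqrt(2)/2 on |00>, 0 on |01>, sqrt(2)/2 on |10>, 0 on |11>.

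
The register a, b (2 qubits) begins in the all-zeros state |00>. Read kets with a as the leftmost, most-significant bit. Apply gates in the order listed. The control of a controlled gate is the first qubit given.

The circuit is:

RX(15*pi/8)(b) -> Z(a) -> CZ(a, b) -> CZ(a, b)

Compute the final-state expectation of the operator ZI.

The observable ZI averages to 1. Key observation: gates 3-4 undo each other exactly, leaving only the rest of the circuit to track.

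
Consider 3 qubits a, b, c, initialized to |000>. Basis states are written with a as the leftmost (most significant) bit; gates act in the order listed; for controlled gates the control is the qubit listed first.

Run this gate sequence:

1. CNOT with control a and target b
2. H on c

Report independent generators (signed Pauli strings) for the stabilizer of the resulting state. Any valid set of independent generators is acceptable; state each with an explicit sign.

The final state is stabilized by the group generated by +IIX, +ZII, +IZI; other independent generating sets are equally valid.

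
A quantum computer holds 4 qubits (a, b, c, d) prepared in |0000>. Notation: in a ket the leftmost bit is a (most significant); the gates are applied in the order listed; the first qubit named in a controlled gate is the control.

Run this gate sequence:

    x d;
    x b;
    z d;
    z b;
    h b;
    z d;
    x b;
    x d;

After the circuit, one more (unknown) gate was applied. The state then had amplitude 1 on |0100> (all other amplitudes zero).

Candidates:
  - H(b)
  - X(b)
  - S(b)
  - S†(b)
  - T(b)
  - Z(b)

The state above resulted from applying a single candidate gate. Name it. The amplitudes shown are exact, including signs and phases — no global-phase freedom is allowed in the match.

It was H(b) that produced the state shown.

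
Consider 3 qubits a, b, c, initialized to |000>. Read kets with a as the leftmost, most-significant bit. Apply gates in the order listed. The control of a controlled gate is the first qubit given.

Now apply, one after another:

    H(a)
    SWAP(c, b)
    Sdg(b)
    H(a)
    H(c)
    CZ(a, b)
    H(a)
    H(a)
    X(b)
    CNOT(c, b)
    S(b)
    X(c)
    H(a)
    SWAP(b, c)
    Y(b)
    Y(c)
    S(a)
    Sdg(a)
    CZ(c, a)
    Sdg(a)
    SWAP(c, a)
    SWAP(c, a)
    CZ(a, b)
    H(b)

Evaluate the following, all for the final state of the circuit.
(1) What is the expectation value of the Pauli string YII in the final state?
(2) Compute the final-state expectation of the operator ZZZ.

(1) The expectation value of YII is -1.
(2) The observable ZZZ averages to 0.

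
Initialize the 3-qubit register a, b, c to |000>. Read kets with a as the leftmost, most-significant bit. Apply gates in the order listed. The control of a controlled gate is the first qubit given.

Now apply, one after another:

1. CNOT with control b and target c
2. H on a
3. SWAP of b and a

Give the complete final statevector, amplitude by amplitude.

The final amplitudes are sqrt(2)/2 on |000>, sqrt(2)/2 on |010>, and 0 on every other basis state.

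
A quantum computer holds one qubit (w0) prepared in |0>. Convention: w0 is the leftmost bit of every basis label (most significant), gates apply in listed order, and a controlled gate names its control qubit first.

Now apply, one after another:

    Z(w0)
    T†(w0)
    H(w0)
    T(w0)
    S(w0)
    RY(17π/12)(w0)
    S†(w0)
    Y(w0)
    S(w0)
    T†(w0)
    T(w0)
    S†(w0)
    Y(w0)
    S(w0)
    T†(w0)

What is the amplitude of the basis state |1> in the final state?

|1> carries amplitude -I*sqrt(6*sqrt(2) + 12)/8 - sqrt(2*sqrt(2) + 4)*exp(3*I*pi/4)/8 - sqrt(12 - 6*sqrt(2))*exp(3*I*pi/4)/8 + I*sqrt(4 - 2*sqrt(2))/8 in the final state. Key observation: gates 7-14 undo each other exactly, leaving only the rest of the circuit to track.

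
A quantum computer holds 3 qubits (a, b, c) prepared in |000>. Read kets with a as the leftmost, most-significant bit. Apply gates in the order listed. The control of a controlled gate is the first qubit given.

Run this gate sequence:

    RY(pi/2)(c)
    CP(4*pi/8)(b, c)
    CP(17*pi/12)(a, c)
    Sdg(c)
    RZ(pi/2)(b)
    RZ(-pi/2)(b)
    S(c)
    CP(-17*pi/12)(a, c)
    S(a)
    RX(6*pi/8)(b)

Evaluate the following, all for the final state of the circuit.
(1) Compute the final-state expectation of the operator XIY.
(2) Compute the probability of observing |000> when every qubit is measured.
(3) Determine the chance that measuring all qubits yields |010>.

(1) The observable XIY averages to 0. Key observation: the block from step 3 through step 8 cancels to the identity and can be dropped.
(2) Outcome |000> occurs with probability 1/4 - sqrt(2)/8.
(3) The probability of measuring |010> is sqrt(2)/8 + 1/4.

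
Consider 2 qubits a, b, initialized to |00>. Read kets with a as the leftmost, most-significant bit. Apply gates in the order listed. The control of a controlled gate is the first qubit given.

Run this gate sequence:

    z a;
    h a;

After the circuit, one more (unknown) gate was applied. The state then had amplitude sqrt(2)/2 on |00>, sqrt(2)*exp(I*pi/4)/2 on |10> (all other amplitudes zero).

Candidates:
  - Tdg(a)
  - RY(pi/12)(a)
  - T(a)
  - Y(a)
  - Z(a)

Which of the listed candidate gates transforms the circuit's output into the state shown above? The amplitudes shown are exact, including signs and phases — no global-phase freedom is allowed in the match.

The unique candidate consistent with the amplitudes is T(a).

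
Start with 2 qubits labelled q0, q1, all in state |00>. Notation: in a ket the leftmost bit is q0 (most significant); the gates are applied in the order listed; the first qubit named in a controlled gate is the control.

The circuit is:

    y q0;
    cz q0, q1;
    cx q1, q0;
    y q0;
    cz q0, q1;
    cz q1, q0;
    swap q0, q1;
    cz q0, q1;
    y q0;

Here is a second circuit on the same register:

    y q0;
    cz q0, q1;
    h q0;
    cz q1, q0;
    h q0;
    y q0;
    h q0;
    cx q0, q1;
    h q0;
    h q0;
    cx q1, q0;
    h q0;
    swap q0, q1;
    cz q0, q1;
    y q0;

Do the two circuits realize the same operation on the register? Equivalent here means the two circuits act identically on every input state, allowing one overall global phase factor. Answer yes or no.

No: there is an input state on which the two circuits produce genuinely different outputs (not merely differing by a phase).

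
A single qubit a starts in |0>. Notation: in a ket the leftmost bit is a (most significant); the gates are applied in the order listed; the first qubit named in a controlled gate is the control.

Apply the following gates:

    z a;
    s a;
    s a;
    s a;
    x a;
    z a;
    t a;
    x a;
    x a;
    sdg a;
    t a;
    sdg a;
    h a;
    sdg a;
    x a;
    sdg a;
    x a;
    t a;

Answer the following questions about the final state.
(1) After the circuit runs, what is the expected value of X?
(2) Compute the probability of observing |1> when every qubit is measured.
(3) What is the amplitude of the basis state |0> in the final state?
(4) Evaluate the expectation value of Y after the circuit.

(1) The expectation value of X is -sqrt(2)/2.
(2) A full measurement returns |1> with probability 1/2.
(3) |0> carries amplitude sqrt(2)/2 in the final state.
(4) The observable Y averages to -sqrt(2)/2.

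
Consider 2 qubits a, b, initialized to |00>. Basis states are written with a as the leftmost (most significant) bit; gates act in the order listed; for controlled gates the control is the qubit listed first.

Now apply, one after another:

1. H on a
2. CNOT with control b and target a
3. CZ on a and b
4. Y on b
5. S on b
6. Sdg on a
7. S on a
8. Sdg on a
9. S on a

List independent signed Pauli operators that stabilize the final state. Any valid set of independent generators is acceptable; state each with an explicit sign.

One valid set of independent stabilizer generators is +XI, -IZ (any independent generating set of the same group is equally correct).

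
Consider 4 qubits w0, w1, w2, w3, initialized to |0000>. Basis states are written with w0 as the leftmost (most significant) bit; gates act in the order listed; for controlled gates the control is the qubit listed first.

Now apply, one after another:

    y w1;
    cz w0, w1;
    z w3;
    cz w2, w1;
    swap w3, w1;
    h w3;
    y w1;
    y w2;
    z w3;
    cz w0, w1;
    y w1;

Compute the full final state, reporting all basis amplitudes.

The final amplitudes are -sqrt(2)/2 on |0010>, -sqrt(2)/2 on |0011>, and 0 on every other basis state.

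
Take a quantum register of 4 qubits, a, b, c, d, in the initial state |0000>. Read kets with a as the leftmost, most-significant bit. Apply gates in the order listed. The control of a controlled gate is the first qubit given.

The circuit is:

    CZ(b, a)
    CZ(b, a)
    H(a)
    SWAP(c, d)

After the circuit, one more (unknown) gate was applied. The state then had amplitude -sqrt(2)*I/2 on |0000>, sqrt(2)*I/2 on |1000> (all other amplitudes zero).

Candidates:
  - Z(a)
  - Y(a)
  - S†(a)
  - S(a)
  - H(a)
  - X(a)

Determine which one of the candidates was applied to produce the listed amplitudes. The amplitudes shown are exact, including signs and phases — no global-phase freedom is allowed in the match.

It was Y(a) that produced the state shown. Key observation: the block from step 1 through step 2 cancels to the identity and can be dropped.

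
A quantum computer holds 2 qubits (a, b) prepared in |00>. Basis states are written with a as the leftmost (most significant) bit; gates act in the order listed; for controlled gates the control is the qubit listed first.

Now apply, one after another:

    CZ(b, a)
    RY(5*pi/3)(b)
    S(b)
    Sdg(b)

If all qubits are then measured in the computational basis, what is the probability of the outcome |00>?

The probability of measuring |00> is 3/4. Key observation: steps 3-4 multiply out to the identity, so the circuit reduces to the remaining gates.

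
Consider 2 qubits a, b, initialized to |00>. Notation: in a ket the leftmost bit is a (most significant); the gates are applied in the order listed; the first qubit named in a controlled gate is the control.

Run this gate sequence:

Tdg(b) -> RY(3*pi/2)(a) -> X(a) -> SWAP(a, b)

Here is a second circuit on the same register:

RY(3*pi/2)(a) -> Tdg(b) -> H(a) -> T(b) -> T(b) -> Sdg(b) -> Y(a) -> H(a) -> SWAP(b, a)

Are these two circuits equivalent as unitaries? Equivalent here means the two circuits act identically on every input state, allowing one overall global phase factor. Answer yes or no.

No — the two circuits implement different unitaries, even allowing a global phase.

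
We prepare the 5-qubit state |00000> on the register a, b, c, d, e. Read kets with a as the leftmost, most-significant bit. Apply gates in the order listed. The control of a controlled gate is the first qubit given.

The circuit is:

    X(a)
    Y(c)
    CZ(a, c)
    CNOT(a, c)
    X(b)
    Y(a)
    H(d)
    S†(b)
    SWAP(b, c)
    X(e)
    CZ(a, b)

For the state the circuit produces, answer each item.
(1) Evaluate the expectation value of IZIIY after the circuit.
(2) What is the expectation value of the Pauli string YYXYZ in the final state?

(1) The observable IZIIY averages to 0.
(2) The expectation value of YYXYZ is 0.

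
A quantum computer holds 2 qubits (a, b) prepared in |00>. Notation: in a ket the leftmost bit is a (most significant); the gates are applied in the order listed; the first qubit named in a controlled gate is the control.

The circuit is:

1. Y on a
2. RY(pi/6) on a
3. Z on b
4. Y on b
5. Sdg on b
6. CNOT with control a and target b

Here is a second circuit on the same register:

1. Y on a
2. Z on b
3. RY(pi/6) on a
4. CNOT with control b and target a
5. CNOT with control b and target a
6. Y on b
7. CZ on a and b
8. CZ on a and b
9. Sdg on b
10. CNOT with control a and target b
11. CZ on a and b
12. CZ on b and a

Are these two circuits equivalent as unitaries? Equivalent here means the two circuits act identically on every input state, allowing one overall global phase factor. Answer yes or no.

Yes: on every input state the two circuits agree up to one overall phase factor.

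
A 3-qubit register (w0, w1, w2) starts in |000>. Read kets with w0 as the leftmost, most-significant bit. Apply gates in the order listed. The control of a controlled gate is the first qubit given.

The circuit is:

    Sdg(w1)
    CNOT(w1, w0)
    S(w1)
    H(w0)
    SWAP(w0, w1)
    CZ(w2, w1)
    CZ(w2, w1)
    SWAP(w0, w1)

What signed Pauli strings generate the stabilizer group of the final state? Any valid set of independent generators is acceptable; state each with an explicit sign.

The final state is stabilized by the group generated by +XII, +IZI, +IIZ; other independent generating sets are equally valid. Key observation: steps 5-8 multiply out to the identity, so the circuit reduces to the remaining gates.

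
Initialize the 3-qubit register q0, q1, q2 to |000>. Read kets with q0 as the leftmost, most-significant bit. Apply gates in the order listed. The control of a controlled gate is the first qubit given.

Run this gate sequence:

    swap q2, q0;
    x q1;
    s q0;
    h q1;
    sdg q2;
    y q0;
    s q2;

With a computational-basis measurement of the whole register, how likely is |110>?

Outcome |110> occurs with probability 1/2.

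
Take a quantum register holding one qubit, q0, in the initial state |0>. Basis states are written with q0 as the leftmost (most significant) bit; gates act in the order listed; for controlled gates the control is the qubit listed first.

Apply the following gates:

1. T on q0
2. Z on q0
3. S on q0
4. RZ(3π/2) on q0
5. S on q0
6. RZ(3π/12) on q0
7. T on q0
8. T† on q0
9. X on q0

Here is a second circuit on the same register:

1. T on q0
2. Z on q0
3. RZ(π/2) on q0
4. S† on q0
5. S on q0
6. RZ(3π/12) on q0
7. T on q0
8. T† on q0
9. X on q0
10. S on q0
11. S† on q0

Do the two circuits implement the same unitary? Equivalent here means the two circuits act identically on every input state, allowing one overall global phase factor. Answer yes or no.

Yes: on every input state the two circuits agree up to one overall phase factor.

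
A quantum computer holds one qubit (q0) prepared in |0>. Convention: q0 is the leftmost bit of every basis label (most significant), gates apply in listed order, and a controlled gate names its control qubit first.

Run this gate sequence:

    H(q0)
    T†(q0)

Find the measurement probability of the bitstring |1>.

A full measurement returns |1> with probability 1/2.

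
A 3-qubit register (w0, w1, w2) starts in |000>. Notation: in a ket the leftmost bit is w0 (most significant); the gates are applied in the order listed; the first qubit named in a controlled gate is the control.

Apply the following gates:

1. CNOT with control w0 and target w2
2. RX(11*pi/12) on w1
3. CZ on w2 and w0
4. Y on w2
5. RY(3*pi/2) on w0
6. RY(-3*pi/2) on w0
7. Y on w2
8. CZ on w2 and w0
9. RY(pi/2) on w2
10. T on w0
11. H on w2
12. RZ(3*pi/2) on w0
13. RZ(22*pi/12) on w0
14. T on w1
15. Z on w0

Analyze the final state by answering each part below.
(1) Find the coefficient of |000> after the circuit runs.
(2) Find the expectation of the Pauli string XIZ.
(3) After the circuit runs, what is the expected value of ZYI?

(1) |000> carries amplitude (-sqrt(6 - 3*sqrt(2))/4 + sqrt(sqrt(2) + 2)/4)*exp(I*pi/3) in the final state. Key observation: steps 3-8 multiply out to the identity, so the circuit reduces to the remaining gates.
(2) The observable XIZ averages to 0.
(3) In the final state, ZYI has expectation 1/4 - sqrt(3)/4.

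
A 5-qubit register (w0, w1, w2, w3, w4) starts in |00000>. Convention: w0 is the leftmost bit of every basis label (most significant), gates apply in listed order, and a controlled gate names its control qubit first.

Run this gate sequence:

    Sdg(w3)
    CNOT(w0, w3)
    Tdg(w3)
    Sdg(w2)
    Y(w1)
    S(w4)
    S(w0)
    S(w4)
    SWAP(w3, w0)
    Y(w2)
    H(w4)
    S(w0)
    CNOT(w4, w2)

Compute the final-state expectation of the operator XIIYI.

The expectation value of XIIYI is 0.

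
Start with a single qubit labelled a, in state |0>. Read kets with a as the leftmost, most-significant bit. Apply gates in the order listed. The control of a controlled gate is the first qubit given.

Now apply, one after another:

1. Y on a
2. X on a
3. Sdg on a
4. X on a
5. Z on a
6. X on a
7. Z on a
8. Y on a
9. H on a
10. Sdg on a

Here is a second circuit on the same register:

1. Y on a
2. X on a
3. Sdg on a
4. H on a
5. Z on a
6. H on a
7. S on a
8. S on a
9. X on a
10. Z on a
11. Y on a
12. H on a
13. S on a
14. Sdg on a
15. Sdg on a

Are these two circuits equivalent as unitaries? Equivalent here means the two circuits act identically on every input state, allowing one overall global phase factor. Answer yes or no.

Yes — the two circuits implement the same unitary up to a global phase.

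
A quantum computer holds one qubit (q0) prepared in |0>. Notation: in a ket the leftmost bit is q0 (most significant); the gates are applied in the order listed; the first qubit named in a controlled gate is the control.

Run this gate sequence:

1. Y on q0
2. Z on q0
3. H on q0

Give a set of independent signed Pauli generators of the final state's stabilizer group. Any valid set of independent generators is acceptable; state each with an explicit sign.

One valid set of independent stabilizer generators is -X (any independent generating set of the same group is equally correct).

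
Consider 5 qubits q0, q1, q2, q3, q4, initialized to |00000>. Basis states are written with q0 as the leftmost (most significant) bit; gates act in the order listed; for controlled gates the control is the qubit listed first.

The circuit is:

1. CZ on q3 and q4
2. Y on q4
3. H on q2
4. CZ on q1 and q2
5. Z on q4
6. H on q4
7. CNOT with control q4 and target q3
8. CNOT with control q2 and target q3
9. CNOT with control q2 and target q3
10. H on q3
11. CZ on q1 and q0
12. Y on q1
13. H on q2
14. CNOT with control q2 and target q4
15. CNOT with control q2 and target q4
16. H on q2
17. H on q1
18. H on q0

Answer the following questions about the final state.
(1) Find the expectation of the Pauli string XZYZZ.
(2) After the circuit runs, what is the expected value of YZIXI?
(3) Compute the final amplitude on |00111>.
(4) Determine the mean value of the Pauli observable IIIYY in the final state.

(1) The observable XZYZZ averages to 0. Key observation: gates 13-16 undo each other exactly, leaving only the rest of the circuit to track.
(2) The expectation value of YZIXI is 0.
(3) The amplitude on |00111> is sqrt(2)/8.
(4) In the final state, IIIYY has expectation -1.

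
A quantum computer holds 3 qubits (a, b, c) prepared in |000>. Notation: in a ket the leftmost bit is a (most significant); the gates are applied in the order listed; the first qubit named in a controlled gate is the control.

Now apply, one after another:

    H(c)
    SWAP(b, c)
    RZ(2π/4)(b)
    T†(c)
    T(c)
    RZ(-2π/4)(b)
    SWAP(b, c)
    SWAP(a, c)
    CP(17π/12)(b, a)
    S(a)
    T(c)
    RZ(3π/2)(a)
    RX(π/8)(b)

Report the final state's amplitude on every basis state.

The resulting statevector has amplitude -sqrt(2)*exp(I*pi/4)*cos(pi/16)/2 on |000>, 0 on |001>, sqrt(2)*exp(3*I*pi/4)*sin(pi/16)/2 on |010>, 0 on |011>, -sqrt(2)*exp(I*pi/4)*cos(pi/16)/2 on |100>, 0 on |101>, sqrt(2)*exp(3*I*pi/4)*sin(pi/16)/2 on |110>, 0 on |111>.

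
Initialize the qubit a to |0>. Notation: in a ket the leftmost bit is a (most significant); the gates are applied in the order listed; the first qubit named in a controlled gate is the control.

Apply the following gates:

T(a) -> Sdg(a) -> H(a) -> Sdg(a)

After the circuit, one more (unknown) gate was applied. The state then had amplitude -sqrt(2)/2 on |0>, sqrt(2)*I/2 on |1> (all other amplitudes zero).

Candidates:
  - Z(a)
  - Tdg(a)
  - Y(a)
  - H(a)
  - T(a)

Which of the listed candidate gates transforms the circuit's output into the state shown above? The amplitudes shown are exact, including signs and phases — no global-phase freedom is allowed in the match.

It was Y(a) that produced the state shown.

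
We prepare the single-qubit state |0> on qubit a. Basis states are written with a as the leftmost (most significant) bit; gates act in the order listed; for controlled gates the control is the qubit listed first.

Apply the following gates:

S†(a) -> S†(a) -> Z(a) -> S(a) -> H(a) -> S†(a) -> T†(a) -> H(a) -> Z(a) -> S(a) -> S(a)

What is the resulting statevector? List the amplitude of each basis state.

After the circuit, the state carries amplitude 1/2 - exp(I*pi/4)/2 on |0>, 1/2 + exp(I*pi/4)/2 on |1>.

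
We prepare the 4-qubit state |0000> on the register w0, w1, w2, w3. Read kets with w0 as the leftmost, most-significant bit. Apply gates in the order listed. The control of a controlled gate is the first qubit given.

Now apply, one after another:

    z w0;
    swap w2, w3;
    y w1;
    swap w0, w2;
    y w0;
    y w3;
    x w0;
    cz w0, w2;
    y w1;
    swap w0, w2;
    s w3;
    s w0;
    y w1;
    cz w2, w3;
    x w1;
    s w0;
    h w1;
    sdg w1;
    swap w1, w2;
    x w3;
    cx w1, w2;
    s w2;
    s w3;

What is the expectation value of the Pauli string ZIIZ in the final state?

The observable ZIIZ averages to 1.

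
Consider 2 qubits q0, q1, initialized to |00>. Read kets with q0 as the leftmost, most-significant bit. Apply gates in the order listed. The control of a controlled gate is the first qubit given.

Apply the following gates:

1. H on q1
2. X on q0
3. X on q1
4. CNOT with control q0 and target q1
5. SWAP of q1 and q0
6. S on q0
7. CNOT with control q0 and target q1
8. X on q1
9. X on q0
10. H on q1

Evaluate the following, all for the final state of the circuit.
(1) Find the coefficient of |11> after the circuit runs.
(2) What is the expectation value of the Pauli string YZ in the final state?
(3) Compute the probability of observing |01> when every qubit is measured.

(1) |11> carries amplitude 1/2 in the final state.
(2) The observable YZ averages to -1.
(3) A full measurement returns |01> with probability 1/4.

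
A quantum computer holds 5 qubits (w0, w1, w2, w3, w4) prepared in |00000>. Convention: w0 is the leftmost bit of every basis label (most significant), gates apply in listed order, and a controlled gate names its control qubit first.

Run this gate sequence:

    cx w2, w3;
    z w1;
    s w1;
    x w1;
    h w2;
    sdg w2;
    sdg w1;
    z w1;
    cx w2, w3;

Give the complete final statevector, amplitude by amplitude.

The final amplitudes are sqrt(2)*I/2 on |01000>, sqrt(2)/2 on |01110>, and 0 on every other basis state.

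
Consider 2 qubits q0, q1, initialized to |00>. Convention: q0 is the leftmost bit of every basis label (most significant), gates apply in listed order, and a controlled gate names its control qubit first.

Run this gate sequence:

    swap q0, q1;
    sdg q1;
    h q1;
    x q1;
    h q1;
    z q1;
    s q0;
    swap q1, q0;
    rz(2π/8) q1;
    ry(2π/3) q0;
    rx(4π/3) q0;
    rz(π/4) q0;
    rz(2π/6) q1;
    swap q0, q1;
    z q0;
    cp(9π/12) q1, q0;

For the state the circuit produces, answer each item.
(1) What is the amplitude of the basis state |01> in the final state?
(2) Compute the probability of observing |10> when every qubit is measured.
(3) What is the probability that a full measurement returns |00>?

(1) The amplitude on |01> is sqrt(3)*(1 + I)*exp(5*I*pi/6)/4. Key observation: steps 3-6 multiply out to the identity, so the circuit reduces to the remaining gates.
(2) A full measurement returns |10> with probability 0.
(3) A full measurement returns |00> with probability 5/8.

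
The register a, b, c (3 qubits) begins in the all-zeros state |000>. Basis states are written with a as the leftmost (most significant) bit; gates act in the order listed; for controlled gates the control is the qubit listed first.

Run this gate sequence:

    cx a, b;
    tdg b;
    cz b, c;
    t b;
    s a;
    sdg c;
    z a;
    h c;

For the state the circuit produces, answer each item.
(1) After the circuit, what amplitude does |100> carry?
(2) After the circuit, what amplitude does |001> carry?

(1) The amplitude on |100> is 0.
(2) The final state's coefficient on |001> equals sqrt(2)/2.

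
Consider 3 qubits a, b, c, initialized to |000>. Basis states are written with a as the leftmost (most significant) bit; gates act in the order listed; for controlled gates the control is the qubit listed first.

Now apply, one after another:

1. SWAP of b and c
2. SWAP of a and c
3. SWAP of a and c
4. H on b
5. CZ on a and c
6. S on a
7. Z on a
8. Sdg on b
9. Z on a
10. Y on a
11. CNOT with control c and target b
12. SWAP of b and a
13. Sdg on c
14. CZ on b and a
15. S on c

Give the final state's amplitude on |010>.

|010> carries amplitude sqrt(2)*I/2 in the final state. Key observation: steps 2-3 multiply out to the identity, so the circuit reduces to the remaining gates.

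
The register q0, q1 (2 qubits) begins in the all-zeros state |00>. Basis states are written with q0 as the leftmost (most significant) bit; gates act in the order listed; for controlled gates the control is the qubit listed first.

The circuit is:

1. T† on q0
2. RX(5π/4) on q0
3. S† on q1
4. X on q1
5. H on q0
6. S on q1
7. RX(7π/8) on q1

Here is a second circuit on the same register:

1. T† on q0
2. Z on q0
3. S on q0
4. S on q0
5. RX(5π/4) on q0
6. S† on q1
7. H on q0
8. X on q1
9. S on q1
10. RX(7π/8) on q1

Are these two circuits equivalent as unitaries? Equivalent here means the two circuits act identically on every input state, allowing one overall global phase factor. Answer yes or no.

Yes, they are equivalent — the unitaries differ by at most a global phase.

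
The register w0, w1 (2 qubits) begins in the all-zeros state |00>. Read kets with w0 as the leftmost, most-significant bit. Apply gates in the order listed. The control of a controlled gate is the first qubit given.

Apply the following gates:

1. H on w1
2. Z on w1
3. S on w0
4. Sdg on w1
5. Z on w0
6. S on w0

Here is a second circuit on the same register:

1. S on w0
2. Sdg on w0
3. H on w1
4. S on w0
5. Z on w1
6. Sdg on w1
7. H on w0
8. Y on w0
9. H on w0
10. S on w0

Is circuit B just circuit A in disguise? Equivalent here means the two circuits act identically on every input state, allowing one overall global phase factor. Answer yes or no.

No, they are not equivalent — no single phase factor reconciles the two unitaries.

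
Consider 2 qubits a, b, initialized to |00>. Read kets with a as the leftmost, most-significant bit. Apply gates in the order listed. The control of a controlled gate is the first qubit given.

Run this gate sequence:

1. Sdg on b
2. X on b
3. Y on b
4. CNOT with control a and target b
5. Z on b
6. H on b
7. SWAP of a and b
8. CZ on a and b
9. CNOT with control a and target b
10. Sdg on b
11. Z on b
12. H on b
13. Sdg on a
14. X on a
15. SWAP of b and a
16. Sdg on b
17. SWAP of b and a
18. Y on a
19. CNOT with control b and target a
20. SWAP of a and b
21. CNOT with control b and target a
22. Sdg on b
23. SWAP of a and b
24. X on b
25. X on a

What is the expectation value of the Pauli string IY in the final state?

The expectation value of IY is 0.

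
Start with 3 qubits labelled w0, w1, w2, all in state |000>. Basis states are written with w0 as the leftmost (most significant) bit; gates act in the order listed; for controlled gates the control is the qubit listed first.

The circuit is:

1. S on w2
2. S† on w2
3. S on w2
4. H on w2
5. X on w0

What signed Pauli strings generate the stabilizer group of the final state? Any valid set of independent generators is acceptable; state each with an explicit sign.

One valid set of independent stabilizer generators is +IIX, -ZII, +IZI (any independent generating set of the same group is equally correct). Key observation: the block from step 1 through step 2 cancels to the identity and can be dropped.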